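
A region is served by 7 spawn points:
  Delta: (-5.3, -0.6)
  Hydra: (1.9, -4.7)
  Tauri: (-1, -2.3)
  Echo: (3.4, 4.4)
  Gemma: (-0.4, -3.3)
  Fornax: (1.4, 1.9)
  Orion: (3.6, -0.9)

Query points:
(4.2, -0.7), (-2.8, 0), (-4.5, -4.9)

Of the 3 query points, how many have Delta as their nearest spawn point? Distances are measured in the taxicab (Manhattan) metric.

(4.2, -0.7) — d to each: Delta:9.6, Hydra:6.3, Tauri:6.8, Echo:5.9, Gemma:7.2, Fornax:5.4, Orion:0.8 → nearest is Orion
(-2.8, 0) — d to each: Delta:3.1, Hydra:9.4, Tauri:4.1, Echo:10.6, Gemma:5.7, Fornax:6.1, Orion:7.3 → nearest is Delta
(-4.5, -4.9) — d to each: Delta:5.1, Hydra:6.6, Tauri:6.1, Echo:17.2, Gemma:5.7, Fornax:12.7, Orion:12.1 → nearest is Delta
2 of the 3 points have Delta as nearest.

2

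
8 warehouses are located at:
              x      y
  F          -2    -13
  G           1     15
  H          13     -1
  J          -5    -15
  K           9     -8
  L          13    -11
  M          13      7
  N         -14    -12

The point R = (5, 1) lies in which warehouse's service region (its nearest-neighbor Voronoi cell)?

Squared Euclidean distances:
|RF|² = (5−(-2))² + (1−(-13))² = 49 + 196 = 245
|RG|² = (5−1)² + (1−15)² = 16 + 196 = 212
|RH|² = (5−13)² + (1−(-1))² = 64 + 4 = 68
|RJ|² = (5−(-5))² + (1−(-15))² = 100 + 256 = 356
|RK|² = (5−9)² + (1−(-8))² = 16 + 81 = 97
|RL|² = (5−13)² + (1−(-11))² = 64 + 144 = 208
|RM|² = (5−13)² + (1−7)² = 64 + 36 = 100
|RN|² = (5−(-14))² + (1−(-12))² = 361 + 169 = 530
H is nearest.

H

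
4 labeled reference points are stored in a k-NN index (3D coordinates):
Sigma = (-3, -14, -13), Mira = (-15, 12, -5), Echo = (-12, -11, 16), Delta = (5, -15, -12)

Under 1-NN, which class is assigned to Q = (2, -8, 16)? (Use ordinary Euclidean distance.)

Echo

Compare squared distances (the ordering matches that of the actual distances):
d²(Q, Sigma) = (2−(-3))² + (-8−(-14))² + (16−(-13))² = 25 + 36 + 841 = 902
d²(Q, Mira) = (2−(-15))² + (-8−12)² + (16−(-5))² = 289 + 400 + 441 = 1130
d²(Q, Echo) = (2−(-12))² + (-8−(-11))² + (16−16)² = 196 + 9 + 0 = 205
d²(Q, Delta) = (2−5)² + (-8−(-15))² + (16−(-12))² = 9 + 49 + 784 = 842
The smallest is to Echo, so Q lies in the Voronoi region of Echo.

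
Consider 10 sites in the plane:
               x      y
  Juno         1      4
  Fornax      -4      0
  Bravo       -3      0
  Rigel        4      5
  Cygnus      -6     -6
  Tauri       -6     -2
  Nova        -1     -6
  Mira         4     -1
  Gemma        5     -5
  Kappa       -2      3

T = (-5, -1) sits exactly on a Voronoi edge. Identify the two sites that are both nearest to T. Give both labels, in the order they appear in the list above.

Squared distances from T to each site:
d²(T, Juno) = 36 + 25 = 61
d²(T, Fornax) = 1 + 1 = 2
d²(T, Bravo) = 4 + 1 = 5
d²(T, Rigel) = 81 + 36 = 117
d²(T, Cygnus) = 1 + 25 = 26
d²(T, Tauri) = 1 + 1 = 2
d²(T, Nova) = 16 + 25 = 41
d²(T, Mira) = 81 + 0 = 81
d²(T, Gemma) = 100 + 16 = 116
d²(T, Kappa) = 9 + 16 = 25
T is equidistant from Fornax and Tauri (both at squared distance 2), and every other site is strictly farther — so T lies on the Fornax–Tauri Voronoi edge.

Fornax and Tauri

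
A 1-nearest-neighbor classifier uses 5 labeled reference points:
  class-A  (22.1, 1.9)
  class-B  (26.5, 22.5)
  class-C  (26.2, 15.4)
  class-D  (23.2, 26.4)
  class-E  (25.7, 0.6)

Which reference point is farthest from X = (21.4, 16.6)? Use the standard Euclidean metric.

Squared Euclidean distances:
d²(X, class-A) = (21.4−22.1)² + (16.6−1.9)² = 0.49 + 216.09 = 216.58
d²(X, class-B) = (21.4−26.5)² + (16.6−22.5)² = 26.01 + 34.81 = 60.82
d²(X, class-C) = (21.4−26.2)² + (16.6−15.4)² = 23.04 + 1.44 = 24.48
d²(X, class-D) = (21.4−23.2)² + (16.6−26.4)² = 3.24 + 96.04 = 99.28
d²(X, class-E) = (21.4−25.7)² + (16.6−0.6)² = 18.49 + 256 = 274.49
The largest is to class-E.

class-E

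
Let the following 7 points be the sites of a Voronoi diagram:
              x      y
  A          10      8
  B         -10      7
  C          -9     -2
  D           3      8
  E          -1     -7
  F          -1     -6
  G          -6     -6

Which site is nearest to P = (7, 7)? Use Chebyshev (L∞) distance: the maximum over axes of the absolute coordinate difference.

d(P,A) = max(3, 1) = 3
d(P,B) = max(17, 0) = 17
d(P,C) = max(16, 9) = 16
d(P,D) = max(4, 1) = 4
d(P,E) = max(8, 14) = 14
d(P,F) = max(8, 13) = 13
d(P,G) = max(13, 13) = 13
A is nearest.

A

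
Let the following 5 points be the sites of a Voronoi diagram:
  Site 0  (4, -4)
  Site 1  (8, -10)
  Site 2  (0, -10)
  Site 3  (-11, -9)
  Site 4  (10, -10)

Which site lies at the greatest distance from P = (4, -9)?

Compare squared distances (the ordering matches that of the actual distances):
d²(P, Site 0) = (4−4)² + (-9−(-4))² = 0 + 25 = 25
d²(P, Site 1) = (4−8)² + (-9−(-10))² = 16 + 1 = 17
d²(P, Site 2) = (4−0)² + (-9−(-10))² = 16 + 1 = 17
d²(P, Site 3) = (4−(-11))² + (-9−(-9))² = 225 + 0 = 225
d²(P, Site 4) = (4−10)² + (-9−(-10))² = 36 + 1 = 37
The largest is to Site 3.

Site 3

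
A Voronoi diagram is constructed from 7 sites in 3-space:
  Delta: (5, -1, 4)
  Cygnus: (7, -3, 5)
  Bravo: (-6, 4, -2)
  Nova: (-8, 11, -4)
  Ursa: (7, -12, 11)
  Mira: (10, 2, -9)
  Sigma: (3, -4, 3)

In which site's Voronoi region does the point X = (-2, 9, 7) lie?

Compare squared distances (the ordering matches that of the actual distances):
d²(X, Delta) = (-2−5)² + (9−(-1))² + (7−4)² = 49 + 100 + 9 = 158
d²(X, Cygnus) = (-2−7)² + (9−(-3))² + (7−5)² = 81 + 144 + 4 = 229
d²(X, Bravo) = (-2−(-6))² + (9−4)² + (7−(-2))² = 16 + 25 + 81 = 122
d²(X, Nova) = (-2−(-8))² + (9−11)² + (7−(-4))² = 36 + 4 + 121 = 161
d²(X, Ursa) = (-2−7)² + (9−(-12))² + (7−11)² = 81 + 441 + 16 = 538
d²(X, Mira) = (-2−10)² + (9−2)² + (7−(-9))² = 144 + 49 + 256 = 449
d²(X, Sigma) = (-2−3)² + (9−(-4))² + (7−3)² = 25 + 169 + 16 = 210
Minimum is at Bravo.

Bravo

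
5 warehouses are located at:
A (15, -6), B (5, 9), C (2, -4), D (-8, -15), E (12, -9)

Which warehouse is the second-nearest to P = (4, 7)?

C

Compare squared distances (the ordering matches that of the actual distances):
|PA|² = (4−15)² + (7−(-6))² = 121 + 169 = 290
|PB|² = (4−5)² + (7−9)² = 1 + 4 = 5
|PC|² = (4−2)² + (7−(-4))² = 4 + 121 = 125
|PD|² = (4−(-8))² + (7−(-15))² = 144 + 484 = 628
|PE|² = (4−12)² + (7−(-9))² = 64 + 256 = 320
Sorted ascending: B, C, A, … — the second-nearest is C.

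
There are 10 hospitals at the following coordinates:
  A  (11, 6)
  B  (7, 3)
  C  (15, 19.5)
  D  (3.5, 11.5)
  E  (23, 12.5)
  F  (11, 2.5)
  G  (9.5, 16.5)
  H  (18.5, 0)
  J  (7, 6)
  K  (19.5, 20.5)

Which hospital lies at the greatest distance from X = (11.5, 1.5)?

Since √ is increasing, it suffices to compare squared distances:
|XA|² = (11.5−11)² + (1.5−6)² = 0.25 + 20.25 = 20.5
|XB|² = (11.5−7)² + (1.5−3)² = 20.25 + 2.25 = 22.5
|XC|² = (11.5−15)² + (1.5−19.5)² = 12.25 + 324 = 336.25
|XD|² = (11.5−3.5)² + (1.5−11.5)² = 64 + 100 = 164
|XE|² = (11.5−23)² + (1.5−12.5)² = 132.25 + 121 = 253.25
|XF|² = (11.5−11)² + (1.5−2.5)² = 0.25 + 1 = 1.25
|XG|² = (11.5−9.5)² + (1.5−16.5)² = 4 + 225 = 229
|XH|² = (11.5−18.5)² + (1.5−0)² = 49 + 2.25 = 51.25
|XJ|² = (11.5−7)² + (1.5−6)² = 20.25 + 20.25 = 40.5
|XK|² = (11.5−19.5)² + (1.5−20.5)² = 64 + 361 = 425
The largest is to K.

K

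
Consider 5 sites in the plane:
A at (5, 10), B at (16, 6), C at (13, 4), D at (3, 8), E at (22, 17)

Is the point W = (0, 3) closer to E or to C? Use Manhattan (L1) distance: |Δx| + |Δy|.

C

d(W,E) = |0−22| + |3−17| = 22 + 14 = 36
d(W,C) = |0−13| + |3−4| = 13 + 1 = 14
36 > 14, so C is closer.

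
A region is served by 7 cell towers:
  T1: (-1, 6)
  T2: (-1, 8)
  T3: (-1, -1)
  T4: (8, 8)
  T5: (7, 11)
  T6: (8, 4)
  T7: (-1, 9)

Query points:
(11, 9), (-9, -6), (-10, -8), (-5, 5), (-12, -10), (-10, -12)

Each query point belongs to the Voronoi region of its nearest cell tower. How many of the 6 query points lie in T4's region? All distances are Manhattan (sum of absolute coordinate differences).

1

(11, 9) — d to each: T1:15, T2:13, T3:22, T4:4, T5:6, T6:8, T7:12 → nearest is T4
(-9, -6) — d to each: T1:20, T2:22, T3:13, T4:31, T5:33, T6:27, T7:23 → nearest is T3
(-10, -8) — d to each: T1:23, T2:25, T3:16, T4:34, T5:36, T6:30, T7:26 → nearest is T3
(-5, 5) — d to each: T1:5, T2:7, T3:10, T4:16, T5:18, T6:14, T7:8 → nearest is T1
(-12, -10) — d to each: T1:27, T2:29, T3:20, T4:38, T5:40, T6:34, T7:30 → nearest is T3
(-10, -12) — d to each: T1:27, T2:29, T3:20, T4:38, T5:40, T6:34, T7:30 → nearest is T3
1 of the 6 points has T4 as nearest.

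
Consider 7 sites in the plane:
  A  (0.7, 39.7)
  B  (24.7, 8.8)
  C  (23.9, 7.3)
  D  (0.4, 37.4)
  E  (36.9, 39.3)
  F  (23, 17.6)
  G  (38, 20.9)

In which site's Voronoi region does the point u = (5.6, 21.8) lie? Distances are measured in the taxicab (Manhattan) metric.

d(u,A) = |5.6−0.7| + |21.8−39.7| = 4.9 + 17.9 = 22.8
d(u,B) = |5.6−24.7| + |21.8−8.8| = 19.1 + 13 = 32.1
d(u,C) = |5.6−23.9| + |21.8−7.3| = 18.3 + 14.5 = 32.8
d(u,D) = |5.6−0.4| + |21.8−37.4| = 5.2 + 15.6 = 20.8
d(u,E) = |5.6−36.9| + |21.8−39.3| = 31.3 + 17.5 = 48.8
d(u,F) = |5.6−23| + |21.8−17.6| = 17.4 + 4.2 = 21.6
d(u,G) = |5.6−38| + |21.8−20.9| = 32.4 + 0.9 = 33.3
The smallest is to D, so u lies in the Voronoi region of D.

D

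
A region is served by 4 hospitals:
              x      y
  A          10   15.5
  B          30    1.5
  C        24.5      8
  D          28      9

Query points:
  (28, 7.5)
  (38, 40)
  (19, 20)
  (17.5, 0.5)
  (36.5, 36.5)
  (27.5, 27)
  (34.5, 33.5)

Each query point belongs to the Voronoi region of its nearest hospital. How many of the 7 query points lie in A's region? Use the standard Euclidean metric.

1

(28, 7.5) — d² to each: A:388, B:40, C:12.5, D:2.25 → nearest is D
(38, 40) — d² to each: A:1384.25, B:1546.25, C:1206.25, D:1061 → nearest is D
(19, 20) — d² to each: A:101.25, B:463.25, C:174.25, D:202 → nearest is A
(17.5, 0.5) — d² to each: A:281.25, B:157.25, C:105.25, D:182.5 → nearest is C
(36.5, 36.5) — d² to each: A:1143.25, B:1267.25, C:956.25, D:828.5 → nearest is D
(27.5, 27) — d² to each: A:438.5, B:656.5, C:370, D:324.25 → nearest is D
(34.5, 33.5) — d² to each: A:924.25, B:1044.25, C:750.25, D:642.5 → nearest is D
1 of the 7 points has A as nearest.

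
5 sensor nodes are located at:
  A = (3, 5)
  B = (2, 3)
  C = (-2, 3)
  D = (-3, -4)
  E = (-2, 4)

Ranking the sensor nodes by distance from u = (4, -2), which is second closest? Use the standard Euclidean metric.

A

Since √ is increasing, it suffices to compare squared distances:
|uA|² = (4−3)² + (-2−5)² = 1 + 49 = 50
|uB|² = (4−2)² + (-2−3)² = 4 + 25 = 29
|uC|² = (4−(-2))² + (-2−3)² = 36 + 25 = 61
|uD|² = (4−(-3))² + (-2−(-4))² = 49 + 4 = 53
|uE|² = (4−(-2))² + (-2−4)² = 36 + 36 = 72
Sorted ascending: B, A, D, … — the second-nearest is A.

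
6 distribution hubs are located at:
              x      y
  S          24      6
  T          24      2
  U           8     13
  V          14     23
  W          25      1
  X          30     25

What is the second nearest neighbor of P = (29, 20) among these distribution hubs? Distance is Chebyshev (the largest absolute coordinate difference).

d(P,S) = max(5, 14) = 14
d(P,T) = max(5, 18) = 18
d(P,U) = max(21, 7) = 21
d(P,V) = max(15, 3) = 15
d(P,W) = max(4, 19) = 19
d(P,X) = max(1, 5) = 5
Sorted ascending: X, S, V, … — the second-nearest is S.

S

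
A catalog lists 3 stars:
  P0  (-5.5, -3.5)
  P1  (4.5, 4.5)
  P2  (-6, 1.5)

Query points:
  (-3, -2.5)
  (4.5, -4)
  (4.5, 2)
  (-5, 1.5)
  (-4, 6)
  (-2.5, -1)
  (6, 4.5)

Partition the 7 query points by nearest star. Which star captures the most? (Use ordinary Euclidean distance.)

(-3, -2.5) — d² to each: P0:7.25, P1:105.25, P2:25 → nearest is P0
(4.5, -4) — d² to each: P0:100.25, P1:72.25, P2:140.5 → nearest is P1
(4.5, 2) — d² to each: P0:130.25, P1:6.25, P2:110.5 → nearest is P1
(-5, 1.5) — d² to each: P0:25.25, P1:99.25, P2:1 → nearest is P2
(-4, 6) — d² to each: P0:92.5, P1:74.5, P2:24.25 → nearest is P2
(-2.5, -1) — d² to each: P0:15.25, P1:79.25, P2:18.5 → nearest is P0
(6, 4.5) — d² to each: P0:196.25, P1:2.25, P2:153 → nearest is P1
Tally — P0:2, P1:3, P2:2. P1 captures the most (3).

P1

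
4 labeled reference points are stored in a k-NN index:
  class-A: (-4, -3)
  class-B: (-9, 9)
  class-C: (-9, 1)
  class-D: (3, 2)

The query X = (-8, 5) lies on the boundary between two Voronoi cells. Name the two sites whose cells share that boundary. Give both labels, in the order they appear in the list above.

Squared distances from X to each site:
d²(X, class-A) = 16 + 64 = 80
d²(X, class-B) = 1 + 16 = 17
d²(X, class-C) = 1 + 16 = 17
d²(X, class-D) = 121 + 9 = 130
X is equidistant from class-B and class-C (both at squared distance 17), and every other site is strictly farther — so X lies on the class-B–class-C Voronoi edge.

class-B and class-C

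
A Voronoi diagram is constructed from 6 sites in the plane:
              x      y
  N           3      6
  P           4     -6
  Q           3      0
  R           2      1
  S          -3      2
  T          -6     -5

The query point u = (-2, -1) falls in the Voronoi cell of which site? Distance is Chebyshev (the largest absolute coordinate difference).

d(u,N) = max(5, 7) = 7
d(u,P) = max(6, 5) = 6
d(u,Q) = max(5, 1) = 5
d(u,R) = max(4, 2) = 4
d(u,S) = max(1, 3) = 3
d(u,T) = max(4, 4) = 4
Minimum is at S.

S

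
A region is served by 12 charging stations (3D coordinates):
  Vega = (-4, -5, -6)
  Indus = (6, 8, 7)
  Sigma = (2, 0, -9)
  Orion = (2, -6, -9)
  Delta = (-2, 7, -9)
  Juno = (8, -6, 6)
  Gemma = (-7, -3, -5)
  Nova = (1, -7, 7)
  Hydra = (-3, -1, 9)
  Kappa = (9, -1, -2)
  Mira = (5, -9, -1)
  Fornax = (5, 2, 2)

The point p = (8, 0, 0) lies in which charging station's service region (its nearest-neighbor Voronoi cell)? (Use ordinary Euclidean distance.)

Kappa

Squared Euclidean distances:
d²(p, Vega) = (8−(-4))² + (0−(-5))² + (0−(-6))² = 144 + 25 + 36 = 205
d²(p, Indus) = (8−6)² + (0−8)² + (0−7)² = 4 + 64 + 49 = 117
d²(p, Sigma) = (8−2)² + (0−0)² + (0−(-9))² = 36 + 0 + 81 = 117
d²(p, Orion) = (8−2)² + (0−(-6))² + (0−(-9))² = 36 + 36 + 81 = 153
d²(p, Delta) = (8−(-2))² + (0−7)² + (0−(-9))² = 100 + 49 + 81 = 230
d²(p, Juno) = (8−8)² + (0−(-6))² + (0−6)² = 0 + 36 + 36 = 72
d²(p, Gemma) = (8−(-7))² + (0−(-3))² + (0−(-5))² = 225 + 9 + 25 = 259
d²(p, Nova) = (8−1)² + (0−(-7))² + (0−7)² = 49 + 49 + 49 = 147
d²(p, Hydra) = (8−(-3))² + (0−(-1))² + (0−9)² = 121 + 1 + 81 = 203
d²(p, Kappa) = (8−9)² + (0−(-1))² + (0−(-2))² = 1 + 1 + 4 = 6
d²(p, Mira) = (8−5)² + (0−(-9))² + (0−(-1))² = 9 + 81 + 1 = 91
d²(p, Fornax) = (8−5)² + (0−2)² + (0−2)² = 9 + 4 + 4 = 17
The smallest is to Kappa, so p lies in the Voronoi region of Kappa.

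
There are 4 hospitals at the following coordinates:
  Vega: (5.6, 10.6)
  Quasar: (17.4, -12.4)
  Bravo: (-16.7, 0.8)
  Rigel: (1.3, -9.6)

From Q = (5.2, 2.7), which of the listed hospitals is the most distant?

Bravo

Squared Euclidean distances:
d²(Q, Vega) = (5.2−5.6)² + (2.7−10.6)² = 0.16 + 62.41 = 62.57
d²(Q, Quasar) = (5.2−17.4)² + (2.7−(-12.4))² = 148.84 + 228.01 = 376.85
d²(Q, Bravo) = (5.2−(-16.7))² + (2.7−0.8)² = 479.61 + 3.61 = 483.22
d²(Q, Rigel) = (5.2−1.3)² + (2.7−(-9.6))² = 15.21 + 151.29 = 166.5
The largest is to Bravo.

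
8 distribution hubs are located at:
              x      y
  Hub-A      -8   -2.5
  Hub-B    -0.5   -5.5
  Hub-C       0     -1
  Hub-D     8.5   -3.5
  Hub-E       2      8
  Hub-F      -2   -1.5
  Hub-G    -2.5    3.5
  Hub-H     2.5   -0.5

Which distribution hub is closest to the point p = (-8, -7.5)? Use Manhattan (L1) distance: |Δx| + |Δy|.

d(p, Hub-A) = 0 + 5 = 5
d(p, Hub-B) = 7.5 + 2 = 9.5
d(p, Hub-C) = 8 + 6.5 = 14.5
d(p, Hub-D) = 16.5 + 4 = 20.5
d(p, Hub-E) = 10 + 15.5 = 25.5
d(p, Hub-F) = 6 + 6 = 12
d(p, Hub-G) = 5.5 + 11 = 16.5
d(p, Hub-H) = 10.5 + 7 = 17.5
The smallest is to Hub-A, so p lies in the Voronoi region of Hub-A.

Hub-A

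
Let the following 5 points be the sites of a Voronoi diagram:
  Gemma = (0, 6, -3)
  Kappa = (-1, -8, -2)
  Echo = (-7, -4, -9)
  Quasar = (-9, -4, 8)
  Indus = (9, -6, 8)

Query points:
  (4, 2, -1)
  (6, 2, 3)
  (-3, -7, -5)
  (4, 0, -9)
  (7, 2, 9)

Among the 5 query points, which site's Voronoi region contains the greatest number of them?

(4, 2, -1) — d² to each: Gemma:36, Kappa:126, Echo:221, Quasar:286, Indus:170 → nearest is Gemma
(6, 2, 3) — d² to each: Gemma:88, Kappa:174, Echo:349, Quasar:286, Indus:98 → nearest is Gemma
(-3, -7, -5) — d² to each: Gemma:182, Kappa:14, Echo:41, Quasar:214, Indus:314 → nearest is Kappa
(4, 0, -9) — d² to each: Gemma:88, Kappa:138, Echo:137, Quasar:474, Indus:350 → nearest is Gemma
(7, 2, 9) — d² to each: Gemma:209, Kappa:285, Echo:556, Quasar:293, Indus:69 → nearest is Indus
Tally — Gemma:3, Kappa:1, Indus:1. Gemma captures the most (3).

Gemma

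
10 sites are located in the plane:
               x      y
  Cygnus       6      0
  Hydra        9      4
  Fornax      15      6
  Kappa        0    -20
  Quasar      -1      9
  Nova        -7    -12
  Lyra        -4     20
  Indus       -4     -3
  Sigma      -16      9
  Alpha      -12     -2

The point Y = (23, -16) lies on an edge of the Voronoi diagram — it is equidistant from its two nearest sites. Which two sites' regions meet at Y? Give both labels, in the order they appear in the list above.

Squared distances from Y to each site:
d²(Y, Cygnus) = 289 + 256 = 545
d²(Y, Hydra) = 196 + 400 = 596
d²(Y, Fornax) = 64 + 484 = 548
d²(Y, Kappa) = 529 + 16 = 545
d²(Y, Quasar) = 576 + 625 = 1201
d²(Y, Nova) = 900 + 16 = 916
d²(Y, Lyra) = 729 + 1296 = 2025
d²(Y, Indus) = 729 + 169 = 898
d²(Y, Sigma) = 1521 + 625 = 2146
d²(Y, Alpha) = 1225 + 196 = 1421
Y is equidistant from Cygnus and Kappa (both at squared distance 545), and every other site is strictly farther — so Y lies on the Cygnus–Kappa Voronoi edge.

Cygnus and Kappa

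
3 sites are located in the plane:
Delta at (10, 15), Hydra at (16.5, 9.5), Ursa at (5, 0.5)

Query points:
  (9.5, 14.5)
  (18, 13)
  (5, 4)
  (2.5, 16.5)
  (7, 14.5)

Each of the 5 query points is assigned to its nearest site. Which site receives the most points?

(9.5, 14.5) — d² to each: Delta:0.5, Hydra:74, Ursa:216.25 → nearest is Delta
(18, 13) — d² to each: Delta:68, Hydra:14.5, Ursa:325.25 → nearest is Hydra
(5, 4) — d² to each: Delta:146, Hydra:162.5, Ursa:12.25 → nearest is Ursa
(2.5, 16.5) — d² to each: Delta:58.5, Hydra:245, Ursa:262.25 → nearest is Delta
(7, 14.5) — d² to each: Delta:9.25, Hydra:115.25, Ursa:200 → nearest is Delta
Tally — Delta:3, Hydra:1, Ursa:1. Delta captures the most (3).

Delta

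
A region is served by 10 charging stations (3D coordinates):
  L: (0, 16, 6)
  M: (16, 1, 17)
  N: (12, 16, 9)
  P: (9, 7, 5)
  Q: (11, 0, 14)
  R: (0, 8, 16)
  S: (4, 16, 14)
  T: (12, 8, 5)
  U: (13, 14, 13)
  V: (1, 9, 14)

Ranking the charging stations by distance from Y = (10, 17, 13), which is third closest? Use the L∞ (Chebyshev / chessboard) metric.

d(Y,L) = max(10, 1, 7) = 10
d(Y,M) = max(6, 16, 4) = 16
d(Y,N) = max(2, 1, 4) = 4
d(Y,P) = max(1, 10, 8) = 10
d(Y,Q) = max(1, 17, 1) = 17
d(Y,R) = max(10, 9, 3) = 10
d(Y,S) = max(6, 1, 1) = 6
d(Y,T) = max(2, 9, 8) = 9
d(Y,U) = max(3, 3, 0) = 3
d(Y,V) = max(9, 8, 1) = 9
Sorted ascending: U, N, S, T, … — the third-nearest is S.

S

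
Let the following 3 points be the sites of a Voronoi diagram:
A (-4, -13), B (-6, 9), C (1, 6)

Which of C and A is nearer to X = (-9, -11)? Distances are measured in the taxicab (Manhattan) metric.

d(X,C) = |-9−1| + |-11−6| = 10 + 17 = 27
d(X,A) = |-9−(-4)| + |-11−(-13)| = 5 + 2 = 7
27 > 7, so A is closer.

A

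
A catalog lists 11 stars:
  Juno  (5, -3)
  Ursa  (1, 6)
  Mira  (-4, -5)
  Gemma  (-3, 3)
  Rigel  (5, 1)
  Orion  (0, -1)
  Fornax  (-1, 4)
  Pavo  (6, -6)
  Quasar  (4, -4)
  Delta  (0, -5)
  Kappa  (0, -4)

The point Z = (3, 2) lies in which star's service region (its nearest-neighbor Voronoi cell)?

Since √ is increasing, it suffices to compare squared distances:
d²(Z, Juno) = (3−5)² + (2−(-3))² = 4 + 25 = 29
d²(Z, Ursa) = (3−1)² + (2−6)² = 4 + 16 = 20
d²(Z, Mira) = (3−(-4))² + (2−(-5))² = 49 + 49 = 98
d²(Z, Gemma) = (3−(-3))² + (2−3)² = 36 + 1 = 37
d²(Z, Rigel) = (3−5)² + (2−1)² = 4 + 1 = 5
d²(Z, Orion) = (3−0)² + (2−(-1))² = 9 + 9 = 18
d²(Z, Fornax) = (3−(-1))² + (2−4)² = 16 + 4 = 20
d²(Z, Pavo) = (3−6)² + (2−(-6))² = 9 + 64 = 73
d²(Z, Quasar) = (3−4)² + (2−(-4))² = 1 + 36 = 37
d²(Z, Delta) = (3−0)² + (2−(-5))² = 9 + 49 = 58
d²(Z, Kappa) = (3−0)² + (2−(-4))² = 9 + 36 = 45
Rigel is nearest.

Rigel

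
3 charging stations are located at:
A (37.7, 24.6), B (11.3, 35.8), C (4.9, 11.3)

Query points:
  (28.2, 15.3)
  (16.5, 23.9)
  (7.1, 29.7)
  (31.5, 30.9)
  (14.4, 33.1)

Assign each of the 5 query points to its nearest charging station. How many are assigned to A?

2

(28.2, 15.3) — d² to each: A:176.74, B:705.86, C:558.89 → nearest is A
(16.5, 23.9) — d² to each: A:449.93, B:168.65, C:293.32 → nearest is B
(7.1, 29.7) — d² to each: A:962.37, B:54.85, C:343.4 → nearest is B
(31.5, 30.9) — d² to each: A:78.13, B:432.05, C:1091.72 → nearest is A
(14.4, 33.1) — d² to each: A:615.14, B:16.9, C:565.49 → nearest is B
2 of the 5 points have A as nearest.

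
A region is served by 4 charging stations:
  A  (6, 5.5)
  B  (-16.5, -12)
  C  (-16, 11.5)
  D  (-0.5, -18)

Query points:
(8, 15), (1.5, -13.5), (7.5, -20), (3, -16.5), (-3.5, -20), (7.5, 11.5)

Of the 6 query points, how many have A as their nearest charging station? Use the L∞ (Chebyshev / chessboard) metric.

2

(8, 15) — d to each: A:9.5, B:27, C:24, D:33 → nearest is A
(1.5, -13.5) — d to each: A:19, B:18, C:25, D:4.5 → nearest is D
(7.5, -20) — d to each: A:25.5, B:24, C:31.5, D:8 → nearest is D
(3, -16.5) — d to each: A:22, B:19.5, C:28, D:3.5 → nearest is D
(-3.5, -20) — d to each: A:25.5, B:13, C:31.5, D:3 → nearest is D
(7.5, 11.5) — d to each: A:6, B:24, C:23.5, D:29.5 → nearest is A
2 of the 6 points have A as nearest.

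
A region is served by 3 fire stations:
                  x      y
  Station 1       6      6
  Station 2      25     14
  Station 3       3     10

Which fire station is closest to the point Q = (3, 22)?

Compare squared distances (the ordering matches that of the actual distances):
d²(Q, Station 1) = (3−6)² + (22−6)² = 9 + 256 = 265
d²(Q, Station 2) = (3−25)² + (22−14)² = 484 + 64 = 548
d²(Q, Station 3) = (3−3)² + (22−10)² = 0 + 144 = 144
Station 3 is nearest.

Station 3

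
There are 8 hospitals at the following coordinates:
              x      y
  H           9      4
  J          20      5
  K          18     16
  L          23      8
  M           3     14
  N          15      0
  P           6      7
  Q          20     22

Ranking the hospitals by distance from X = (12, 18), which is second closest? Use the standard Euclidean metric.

Compare squared distances (the ordering matches that of the actual distances):
|XH|² = 9 + 196 = 205
|XJ|² = 64 + 169 = 233
|XK|² = 36 + 4 = 40
|XL|² = 121 + 100 = 221
|XM|² = 81 + 16 = 97
|XN|² = 9 + 324 = 333
|XP|² = 36 + 121 = 157
|XQ|² = 64 + 16 = 80
Sorted ascending: K, Q, M, … — the second-nearest is Q.

Q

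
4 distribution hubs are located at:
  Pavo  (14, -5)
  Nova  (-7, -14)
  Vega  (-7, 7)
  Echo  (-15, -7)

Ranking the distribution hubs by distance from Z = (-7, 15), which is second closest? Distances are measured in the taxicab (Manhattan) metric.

d(Z, Pavo) = |-7−14| + |15−(-5)| = 21 + 20 = 41
d(Z, Nova) = |-7−(-7)| + |15−(-14)| = 0 + 29 = 29
d(Z, Vega) = |-7−(-7)| + |15−7| = 0 + 8 = 8
d(Z, Echo) = |-7−(-15)| + |15−(-7)| = 8 + 22 = 30
Sorted ascending: Vega, Nova, Echo, … — the second-nearest is Nova.

Nova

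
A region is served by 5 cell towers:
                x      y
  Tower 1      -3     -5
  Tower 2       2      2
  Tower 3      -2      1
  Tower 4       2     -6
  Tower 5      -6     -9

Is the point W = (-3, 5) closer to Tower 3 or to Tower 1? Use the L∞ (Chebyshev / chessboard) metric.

d(W, Tower 3) = max(1, 4) = 4
d(W, Tower 1) = max(0, 10) = 10
4 < 10, so Tower 3 is closer.

Tower 3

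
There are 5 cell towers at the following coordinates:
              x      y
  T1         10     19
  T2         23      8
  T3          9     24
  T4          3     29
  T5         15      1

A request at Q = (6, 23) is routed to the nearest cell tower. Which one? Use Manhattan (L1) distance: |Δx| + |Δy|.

T3

d(Q,T1) = |6−10| + |23−19| = 4 + 4 = 8
d(Q,T2) = |6−23| + |23−8| = 17 + 15 = 32
d(Q,T3) = |6−9| + |23−24| = 3 + 1 = 4
d(Q,T4) = |6−3| + |23−29| = 3 + 6 = 9
d(Q,T5) = |6−15| + |23−1| = 9 + 22 = 31
Minimum is at T3.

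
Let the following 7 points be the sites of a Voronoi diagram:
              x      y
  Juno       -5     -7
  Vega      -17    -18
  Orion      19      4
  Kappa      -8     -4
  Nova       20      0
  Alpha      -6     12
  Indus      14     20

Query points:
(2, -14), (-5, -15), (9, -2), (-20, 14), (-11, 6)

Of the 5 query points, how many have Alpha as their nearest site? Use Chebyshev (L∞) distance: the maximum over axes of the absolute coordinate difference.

2

(2, -14) — d to each: Juno:7, Vega:19, Orion:18, Kappa:10, Nova:18, Alpha:26, Indus:34 → nearest is Juno
(-5, -15) — d to each: Juno:8, Vega:12, Orion:24, Kappa:11, Nova:25, Alpha:27, Indus:35 → nearest is Juno
(9, -2) — d to each: Juno:14, Vega:26, Orion:10, Kappa:17, Nova:11, Alpha:15, Indus:22 → nearest is Orion
(-20, 14) — d to each: Juno:21, Vega:32, Orion:39, Kappa:18, Nova:40, Alpha:14, Indus:34 → nearest is Alpha
(-11, 6) — d to each: Juno:13, Vega:24, Orion:30, Kappa:10, Nova:31, Alpha:6, Indus:25 → nearest is Alpha
2 of the 5 points have Alpha as nearest.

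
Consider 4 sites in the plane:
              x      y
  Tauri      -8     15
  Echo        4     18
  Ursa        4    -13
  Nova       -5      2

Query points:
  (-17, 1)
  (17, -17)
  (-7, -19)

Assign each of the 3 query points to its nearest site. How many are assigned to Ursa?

(-17, 1) — d² to each: Tauri:277, Echo:730, Ursa:637, Nova:145 → nearest is Nova
(17, -17) — d² to each: Tauri:1649, Echo:1394, Ursa:185, Nova:845 → nearest is Ursa
(-7, -19) — d² to each: Tauri:1157, Echo:1490, Ursa:157, Nova:445 → nearest is Ursa
2 of the 3 points have Ursa as nearest.

2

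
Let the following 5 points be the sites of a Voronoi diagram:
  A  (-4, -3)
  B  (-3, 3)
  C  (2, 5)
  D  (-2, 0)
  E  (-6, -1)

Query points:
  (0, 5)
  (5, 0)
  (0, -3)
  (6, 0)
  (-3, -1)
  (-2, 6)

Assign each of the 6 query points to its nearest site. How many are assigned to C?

(0, 5) — d² to each: A:80, B:13, C:4, D:29, E:72 → nearest is C
(5, 0) — d² to each: A:90, B:73, C:34, D:49, E:122 → nearest is C
(0, -3) — d² to each: A:16, B:45, C:68, D:13, E:40 → nearest is D
(6, 0) — d² to each: A:109, B:90, C:41, D:64, E:145 → nearest is C
(-3, -1) — d² to each: A:5, B:16, C:61, D:2, E:9 → nearest is D
(-2, 6) — d² to each: A:85, B:10, C:17, D:36, E:65 → nearest is B
3 of the 6 points have C as nearest.

3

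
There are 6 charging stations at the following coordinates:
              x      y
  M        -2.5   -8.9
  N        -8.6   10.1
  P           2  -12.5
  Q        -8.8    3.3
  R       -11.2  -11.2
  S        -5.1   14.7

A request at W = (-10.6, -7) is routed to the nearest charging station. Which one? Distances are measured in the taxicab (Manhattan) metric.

R

d(W,M) = |-10.6−(-2.5)| + |-7−(-8.9)| = 8.1 + 1.9 = 10
d(W,N) = |-10.6−(-8.6)| + |-7−10.1| = 2 + 17.1 = 19.1
d(W,P) = |-10.6−2| + |-7−(-12.5)| = 12.6 + 5.5 = 18.1
d(W,Q) = |-10.6−(-8.8)| + |-7−3.3| = 1.8 + 10.3 = 12.1
d(W,R) = |-10.6−(-11.2)| + |-7−(-11.2)| = 0.6 + 4.2 = 4.8
d(W,S) = |-10.6−(-5.1)| + |-7−14.7| = 5.5 + 21.7 = 27.2
The smallest is to R, so W lies in the Voronoi region of R.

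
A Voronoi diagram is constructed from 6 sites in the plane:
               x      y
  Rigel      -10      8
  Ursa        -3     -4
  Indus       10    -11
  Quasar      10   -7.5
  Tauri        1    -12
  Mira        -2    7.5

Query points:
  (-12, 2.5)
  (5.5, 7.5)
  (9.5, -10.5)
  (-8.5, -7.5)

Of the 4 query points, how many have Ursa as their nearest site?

1

(-12, 2.5) — d² to each: Rigel:34.25, Ursa:123.25, Indus:666.25, Quasar:584, Tauri:379.25, Mira:125 → nearest is Rigel
(5.5, 7.5) — d² to each: Rigel:240.5, Ursa:204.5, Indus:362.5, Quasar:245.25, Tauri:400.5, Mira:56.25 → nearest is Mira
(9.5, -10.5) — d² to each: Rigel:722.5, Ursa:198.5, Indus:0.5, Quasar:9.25, Tauri:74.5, Mira:456.25 → nearest is Indus
(-8.5, -7.5) — d² to each: Rigel:242.5, Ursa:42.5, Indus:354.5, Quasar:342.25, Tauri:110.5, Mira:267.25 → nearest is Ursa
1 of the 4 points has Ursa as nearest.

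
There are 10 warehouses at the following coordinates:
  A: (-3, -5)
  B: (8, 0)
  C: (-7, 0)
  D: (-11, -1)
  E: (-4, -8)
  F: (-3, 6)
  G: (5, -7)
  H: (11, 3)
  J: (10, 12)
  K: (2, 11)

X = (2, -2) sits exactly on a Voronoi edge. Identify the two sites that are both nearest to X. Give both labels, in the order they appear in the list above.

A and G

Squared distances from X to each site:
|XA|² = (2−(-3))² + (-2−(-5))² = 25 + 9 = 34
|XB|² = (2−8)² + (-2−0)² = 36 + 4 = 40
|XC|² = (2−(-7))² + (-2−0)² = 81 + 4 = 85
|XD|² = (2−(-11))² + (-2−(-1))² = 169 + 1 = 170
|XE|² = (2−(-4))² + (-2−(-8))² = 36 + 36 = 72
|XF|² = (2−(-3))² + (-2−6)² = 25 + 64 = 89
|XG|² = (2−5)² + (-2−(-7))² = 9 + 25 = 34
|XH|² = (2−11)² + (-2−3)² = 81 + 25 = 106
|XJ|² = (2−10)² + (-2−12)² = 64 + 196 = 260
|XK|² = (2−2)² + (-2−11)² = 0 + 169 = 169
X is equidistant from A and G (both at squared distance 34), and every other site is strictly farther — so X lies on the A–G Voronoi edge.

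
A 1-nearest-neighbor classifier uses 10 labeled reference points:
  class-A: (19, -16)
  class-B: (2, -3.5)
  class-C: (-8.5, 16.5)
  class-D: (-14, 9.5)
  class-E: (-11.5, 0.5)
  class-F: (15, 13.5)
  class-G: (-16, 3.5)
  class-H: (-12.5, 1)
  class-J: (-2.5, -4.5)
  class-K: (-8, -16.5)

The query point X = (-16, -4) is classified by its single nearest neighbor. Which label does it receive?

class-H

Compare squared distances (the ordering matches that of the actual distances):
d²(X, class-A) = (-16−19)² + (-4−(-16))² = 1225 + 144 = 1369
d²(X, class-B) = (-16−2)² + (-4−(-3.5))² = 324 + 0.25 = 324.25
d²(X, class-C) = (-16−(-8.5))² + (-4−16.5)² = 56.25 + 420.25 = 476.5
d²(X, class-D) = (-16−(-14))² + (-4−9.5)² = 4 + 182.25 = 186.25
d²(X, class-E) = (-16−(-11.5))² + (-4−0.5)² = 20.25 + 20.25 = 40.5
d²(X, class-F) = (-16−15)² + (-4−13.5)² = 961 + 306.25 = 1267.25
d²(X, class-G) = (-16−(-16))² + (-4−3.5)² = 0 + 56.25 = 56.25
d²(X, class-H) = (-16−(-12.5))² + (-4−1)² = 12.25 + 25 = 37.25
d²(X, class-J) = (-16−(-2.5))² + (-4−(-4.5))² = 182.25 + 0.25 = 182.5
d²(X, class-K) = (-16−(-8))² + (-4−(-16.5))² = 64 + 156.25 = 220.25
Minimum is at class-H.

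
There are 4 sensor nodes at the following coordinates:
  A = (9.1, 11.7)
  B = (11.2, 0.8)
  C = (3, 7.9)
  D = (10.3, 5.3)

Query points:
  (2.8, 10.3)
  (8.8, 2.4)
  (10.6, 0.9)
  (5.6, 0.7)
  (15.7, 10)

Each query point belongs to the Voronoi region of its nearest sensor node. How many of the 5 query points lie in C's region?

(2.8, 10.3) — d² to each: A:41.65, B:160.81, C:5.8, D:81.25 → nearest is C
(8.8, 2.4) — d² to each: A:86.58, B:8.32, C:63.89, D:10.66 → nearest is B
(10.6, 0.9) — d² to each: A:118.89, B:0.37, C:106.76, D:19.45 → nearest is B
(5.6, 0.7) — d² to each: A:133.25, B:31.37, C:58.6, D:43.25 → nearest is B
(15.7, 10) — d² to each: A:46.45, B:104.89, C:165.7, D:51.25 → nearest is A
1 of the 5 points has C as nearest.

1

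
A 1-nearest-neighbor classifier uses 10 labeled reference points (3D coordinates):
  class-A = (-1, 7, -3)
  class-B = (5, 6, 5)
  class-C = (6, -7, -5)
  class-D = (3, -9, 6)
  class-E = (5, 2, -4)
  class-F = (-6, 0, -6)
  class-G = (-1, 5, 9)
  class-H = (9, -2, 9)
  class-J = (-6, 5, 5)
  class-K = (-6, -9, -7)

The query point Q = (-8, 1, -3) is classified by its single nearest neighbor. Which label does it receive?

class-F

Since √ is increasing, it suffices to compare squared distances:
d²(Q, class-A) = 49 + 36 + 0 = 85
d²(Q, class-B) = 169 + 25 + 64 = 258
d²(Q, class-C) = 196 + 64 + 4 = 264
d²(Q, class-D) = 121 + 100 + 81 = 302
d²(Q, class-E) = 169 + 1 + 1 = 171
d²(Q, class-F) = 4 + 1 + 9 = 14
d²(Q, class-G) = 49 + 16 + 144 = 209
d²(Q, class-H) = 289 + 9 + 144 = 442
d²(Q, class-J) = 4 + 16 + 64 = 84
d²(Q, class-K) = 4 + 100 + 16 = 120
class-F is nearest.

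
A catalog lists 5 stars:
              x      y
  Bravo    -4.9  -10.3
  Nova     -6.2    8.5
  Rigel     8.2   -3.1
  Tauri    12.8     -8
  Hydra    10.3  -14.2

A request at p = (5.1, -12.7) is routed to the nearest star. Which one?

Hydra

Compare squared distances (the ordering matches that of the actual distances):
d²(p, Bravo) = (5.1−(-4.9))² + (-12.7−(-10.3))² = 100 + 5.76 = 105.76
d²(p, Nova) = (5.1−(-6.2))² + (-12.7−8.5)² = 127.69 + 449.44 = 577.13
d²(p, Rigel) = (5.1−8.2)² + (-12.7−(-3.1))² = 9.61 + 92.16 = 101.77
d²(p, Tauri) = (5.1−12.8)² + (-12.7−(-8))² = 59.29 + 22.09 = 81.38
d²(p, Hydra) = (5.1−10.3)² + (-12.7−(-14.2))² = 27.04 + 2.25 = 29.29
Hydra is nearest.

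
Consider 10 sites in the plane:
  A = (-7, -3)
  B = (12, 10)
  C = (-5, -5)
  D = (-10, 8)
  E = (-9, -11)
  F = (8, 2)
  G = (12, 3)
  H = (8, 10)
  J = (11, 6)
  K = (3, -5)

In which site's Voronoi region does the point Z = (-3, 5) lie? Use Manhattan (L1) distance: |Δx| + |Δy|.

D

d(Z,A) = 4 + 8 = 12
d(Z,B) = 15 + 5 = 20
d(Z,C) = 2 + 10 = 12
d(Z,D) = 7 + 3 = 10
d(Z,E) = 6 + 16 = 22
d(Z,F) = 11 + 3 = 14
d(Z,G) = 15 + 2 = 17
d(Z,H) = 11 + 5 = 16
d(Z,J) = 14 + 1 = 15
d(Z,K) = 6 + 10 = 16
The smallest is to D, so Z lies in the Voronoi region of D.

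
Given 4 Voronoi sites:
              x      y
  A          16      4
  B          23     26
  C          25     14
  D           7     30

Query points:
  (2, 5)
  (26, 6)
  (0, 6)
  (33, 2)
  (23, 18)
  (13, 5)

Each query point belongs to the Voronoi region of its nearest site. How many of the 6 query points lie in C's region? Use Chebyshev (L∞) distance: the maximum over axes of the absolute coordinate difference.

(2, 5) — d to each: A:14, B:21, C:23, D:25 → nearest is A
(26, 6) — d to each: A:10, B:20, C:8, D:24 → nearest is C
(0, 6) — d to each: A:16, B:23, C:25, D:24 → nearest is A
(33, 2) — d to each: A:17, B:24, C:12, D:28 → nearest is C
(23, 18) — d to each: A:14, B:8, C:4, D:16 → nearest is C
(13, 5) — d to each: A:3, B:21, C:12, D:25 → nearest is A
3 of the 6 points have C as nearest.

3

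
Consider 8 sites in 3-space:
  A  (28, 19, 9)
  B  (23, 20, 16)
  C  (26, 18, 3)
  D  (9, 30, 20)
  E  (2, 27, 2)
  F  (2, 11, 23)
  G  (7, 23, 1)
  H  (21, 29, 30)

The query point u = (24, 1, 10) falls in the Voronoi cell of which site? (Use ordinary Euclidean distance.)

Compare squared distances (the ordering matches that of the actual distances):
|uA|² = (24−28)² + (1−19)² + (10−9)² = 16 + 324 + 1 = 341
|uB|² = (24−23)² + (1−20)² + (10−16)² = 1 + 361 + 36 = 398
|uC|² = (24−26)² + (1−18)² + (10−3)² = 4 + 289 + 49 = 342
|uD|² = (24−9)² + (1−30)² + (10−20)² = 225 + 841 + 100 = 1166
|uE|² = (24−2)² + (1−27)² + (10−2)² = 484 + 676 + 64 = 1224
|uF|² = (24−2)² + (1−11)² + (10−23)² = 484 + 100 + 169 = 753
|uG|² = (24−7)² + (1−23)² + (10−1)² = 289 + 484 + 81 = 854
|uH|² = (24−21)² + (1−29)² + (10−30)² = 9 + 784 + 400 = 1193
Minimum is at A.

A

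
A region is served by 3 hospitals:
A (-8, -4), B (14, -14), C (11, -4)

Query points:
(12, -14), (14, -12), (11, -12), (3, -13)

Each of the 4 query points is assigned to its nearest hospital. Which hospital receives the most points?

(12, -14) — d² to each: A:500, B:4, C:101 → nearest is B
(14, -12) — d² to each: A:548, B:4, C:73 → nearest is B
(11, -12) — d² to each: A:425, B:13, C:64 → nearest is B
(3, -13) — d² to each: A:202, B:122, C:145 → nearest is B
Tally — B:4. B captures the most (4).

B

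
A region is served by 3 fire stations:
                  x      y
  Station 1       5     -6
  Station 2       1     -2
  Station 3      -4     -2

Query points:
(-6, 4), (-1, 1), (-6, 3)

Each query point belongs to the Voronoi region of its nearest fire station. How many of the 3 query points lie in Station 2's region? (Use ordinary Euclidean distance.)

(-6, 4) — d² to each: Station 1:221, Station 2:85, Station 3:40 → nearest is Station 3
(-1, 1) — d² to each: Station 1:85, Station 2:13, Station 3:18 → nearest is Station 2
(-6, 3) — d² to each: Station 1:202, Station 2:74, Station 3:29 → nearest is Station 3
1 of the 3 points has Station 2 as nearest.

1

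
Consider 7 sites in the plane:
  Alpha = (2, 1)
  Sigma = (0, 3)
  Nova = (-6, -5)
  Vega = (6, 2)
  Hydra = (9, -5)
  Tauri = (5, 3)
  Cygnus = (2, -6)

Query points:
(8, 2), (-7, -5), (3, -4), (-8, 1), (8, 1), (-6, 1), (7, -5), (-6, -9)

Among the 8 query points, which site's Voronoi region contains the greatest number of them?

Nova

(8, 2) — d² to each: Alpha:37, Sigma:65, Nova:245, Vega:4, Hydra:50, Tauri:10, Cygnus:100 → nearest is Vega
(-7, -5) — d² to each: Alpha:117, Sigma:113, Nova:1, Vega:218, Hydra:256, Tauri:208, Cygnus:82 → nearest is Nova
(3, -4) — d² to each: Alpha:26, Sigma:58, Nova:82, Vega:45, Hydra:37, Tauri:53, Cygnus:5 → nearest is Cygnus
(-8, 1) — d² to each: Alpha:100, Sigma:68, Nova:40, Vega:197, Hydra:325, Tauri:173, Cygnus:149 → nearest is Nova
(8, 1) — d² to each: Alpha:36, Sigma:68, Nova:232, Vega:5, Hydra:37, Tauri:13, Cygnus:85 → nearest is Vega
(-6, 1) — d² to each: Alpha:64, Sigma:40, Nova:36, Vega:145, Hydra:261, Tauri:125, Cygnus:113 → nearest is Nova
(7, -5) — d² to each: Alpha:61, Sigma:113, Nova:169, Vega:50, Hydra:4, Tauri:68, Cygnus:26 → nearest is Hydra
(-6, -9) — d² to each: Alpha:164, Sigma:180, Nova:16, Vega:265, Hydra:241, Tauri:265, Cygnus:73 → nearest is Nova
Tally — Nova:4, Vega:2, Hydra:1, Cygnus:1. Nova captures the most (4).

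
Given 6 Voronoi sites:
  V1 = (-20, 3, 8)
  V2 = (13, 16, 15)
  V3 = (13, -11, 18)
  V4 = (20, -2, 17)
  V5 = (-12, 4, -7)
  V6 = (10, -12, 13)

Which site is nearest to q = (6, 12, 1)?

Squared Euclidean distances:
|qV1|² = (6−(-20))² + (12−3)² + (1−8)² = 676 + 81 + 49 = 806
|qV2|² = (6−13)² + (12−16)² + (1−15)² = 49 + 16 + 196 = 261
|qV3|² = (6−13)² + (12−(-11))² + (1−18)² = 49 + 529 + 289 = 867
|qV4|² = (6−20)² + (12−(-2))² + (1−17)² = 196 + 196 + 256 = 648
|qV5|² = (6−(-12))² + (12−4)² + (1−(-7))² = 324 + 64 + 64 = 452
|qV6|² = (6−10)² + (12−(-12))² + (1−13)² = 16 + 576 + 144 = 736
The smallest is to V2, so q lies in the Voronoi region of V2.

V2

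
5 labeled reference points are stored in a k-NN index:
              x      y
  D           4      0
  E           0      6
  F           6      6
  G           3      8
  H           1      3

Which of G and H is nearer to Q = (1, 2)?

H

Compare squared distances:
|QG|² = (1−3)² + (2−8)² = 4 + 36 = 40
|QH|² = (1−1)² + (2−3)² = 0 + 1 = 1
40 > 1, so H is closer.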